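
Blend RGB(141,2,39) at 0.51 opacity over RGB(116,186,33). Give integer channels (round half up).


C = α×F + (1-α)×B, with 1-α = 0.49
R: 0.51×141 + 0.49×116 = 71.91 + 56.84 = 128.75 → 129
G: 0.51×2 + 0.49×186 = 1.02 + 91.14 = 92.16 → 92
B: 0.51×39 + 0.49×33 = 19.89 + 16.17 = 36.06 → 36
= RGB(129, 92, 36)


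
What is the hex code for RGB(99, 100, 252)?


R = 99 → 63 (hex)
G = 100 → 64 (hex)
B = 252 → FC (hex)
Hex = #6364FC


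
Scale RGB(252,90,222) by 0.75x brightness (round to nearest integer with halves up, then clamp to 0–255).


Multiply each channel by 0.75, round half up, clamp to [0, 255]
R: 252×0.75 = 189
G: 90×0.75 = 67.5 → round → 68
B: 222×0.75 = 166.5 → round → 167
= RGB(189, 68, 167)


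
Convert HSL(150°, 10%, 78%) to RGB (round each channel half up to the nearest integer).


H=150°, S=0.10, L=0.78
C = (1-|2L-1|)×S = (1-|0.56|)×0.10 = 0.044
H' = H/60 = 150/60 ≈ 2.5000; X = C×(1-|H' mod 2 - 1|) = 0.022
m = L - C/2 = 0.78 - 0.022 = 0.758
Sector ⌊H'⌋ = 2 → (R',G',B') = (0.0, 0.044, 0.022)
RGB = ((R'+m)×255, (G'+m)×255, (B'+m)×255) = (193.29, 204.51, 198.9)
Round half up → RGB(193, 205, 199)


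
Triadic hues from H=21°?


Triadic: equally spaced at 120° intervals
H1 = 21°
H2 = (21 + 120) mod 360 = 141°
H3 = (21 + 240) mod 360 = 261°
Triadic = 21°, 141°, 261°


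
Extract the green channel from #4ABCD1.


Color: #4ABCD1
R = 4A = 74
G = BC = 188
B = D1 = 209
Green = 188


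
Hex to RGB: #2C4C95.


2C → 44 (R)
4C → 76 (G)
95 → 149 (B)
= RGB(44, 76, 149)


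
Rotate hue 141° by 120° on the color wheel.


New hue = (H + rotation) mod 360
New hue = (141 + 120) mod 360
= 261 mod 360
= 261°


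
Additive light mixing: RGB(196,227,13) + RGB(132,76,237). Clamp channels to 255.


Additive: each channel = min(255, C₁+C₂)
R: 196+132 = 328 → 255
G: 227+76 = 303 → 255
B: 13+237 = 250 → 250
= RGB(255, 255, 250)


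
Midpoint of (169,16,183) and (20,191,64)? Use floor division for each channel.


Midpoint: each channel = ⌊(C₁+C₂)/2⌋
R: ⌊(169+20)/2⌋ = 94
G: ⌊(16+191)/2⌋ = 103
B: ⌊(183+64)/2⌋ = 123
= RGB(94, 103, 123)


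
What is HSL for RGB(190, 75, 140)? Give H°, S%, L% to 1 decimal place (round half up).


Normalize: R'=190/255≈0.7451, G'=75/255≈0.2941, B'=140/255≈0.5490
Max=190/255, Min=75/255, Δ=Max-Min=115/255
L = (Max+Min)/2 = (190+75)/510 = 265/510 = 0.51960… → L = 52.0%
L > 0.5 → S = Δ/(2-Max-Min) = 115/(510-190-75) = 115/245 = 0.46938… → S = 46.9%
(the 1/255 factors cancel in S and H, so raw channel differences can be used)
Max is R' → H = 60 × (((G-B)/Δ) mod 6) = 60 × (((75-140)/115) mod 6)
  (-65)/115 = -0.5652…; negative, so add 6 → 5.4347…
  H = 60 × 5.4347… = 326.086…° → H = 326.1°
= HSL(326.1°, 46.9%, 52.0%)


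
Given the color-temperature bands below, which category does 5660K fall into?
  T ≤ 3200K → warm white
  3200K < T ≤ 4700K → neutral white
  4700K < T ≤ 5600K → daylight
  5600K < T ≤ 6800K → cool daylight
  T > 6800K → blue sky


Temperature: 5660K
5600K < 5660K ≤ 6800K → cool daylight
Classification: cool daylight


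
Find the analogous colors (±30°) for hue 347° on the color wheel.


Base hue: 347°
Left analog: (347 - 30) mod 360 = 317°
Right analog: (347 + 30) mod 360 = 17°
Analogous hues = 317° and 17°


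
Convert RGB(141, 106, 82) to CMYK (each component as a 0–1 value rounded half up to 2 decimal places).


R'=141/255≈0.5529, G'=106/255≈0.4157, B'=82/255≈0.3216
K = 1 - max(R',G',B') = 1 - 141/255 = 114/255 = 0.44705… → 0.45
(1-R'-K)/(1-K) simplifies to (max-R)/max with max = 141:
C = (141-141)/141 = 0/141 = 0 → 0.00
M = (141-106)/141 = 35/141 = 0.24822… → 0.25
Y = (141-82)/141 = 59/141 = 0.41843… → 0.42
= CMYK(0.00, 0.25, 0.42, 0.45)


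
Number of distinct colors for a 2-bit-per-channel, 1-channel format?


Total bits = 2 bits/channel × 1 channels = 2 bits
Distinct colors = 2^2
= 4 colors


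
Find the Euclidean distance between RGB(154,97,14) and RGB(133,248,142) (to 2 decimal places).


d = √[(R₁-R₂)² + (G₁-G₂)² + (B₁-B₂)²]
d = √[(154-133)² + (97-248)² + (14-142)²]
d = √[441 + 22801 + 16384]
d = √39626
d ≈ 199.06


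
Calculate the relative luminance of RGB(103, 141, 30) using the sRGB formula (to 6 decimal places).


Linearize each channel (sRGB transfer function): c = v/255; c_lin = c/12.92 if c ≤ 0.04045, else ((c+0.055)/1.055)^2.4
  R: 103/255 ≈ 0.403922 > 0.04045 → ((0.403922+0.055)/1.055)^2.4 ≈ 0.135633
  G: 141/255 ≈ 0.552941 > 0.04045 → ((0.552941+0.055)/1.055)^2.4 ≈ 0.266356
  B: 30/255 ≈ 0.117647 > 0.04045 → ((0.117647+0.055)/1.055)^2.4 ≈ 0.012983
R_lin = 0.135633, G_lin = 0.266356, B_lin = 0.012983
L = 0.2126×R + 0.7152×G + 0.0722×B
L = 0.2126×0.135633 + 0.7152×0.266356 + 0.0722×0.012983
L ≈ 0.220271


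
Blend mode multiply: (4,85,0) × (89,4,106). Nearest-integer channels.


Multiply: C = A×B/255, rounded to nearest integer
R: 4×89/255 = 356/255 ≈ 1.396 → 1
G: 85×4/255 = 340/255 ≈ 1.333 → 1
B: 0×106/255 = 0/255 ≈ 0.000 → 0
= RGB(1, 1, 0)


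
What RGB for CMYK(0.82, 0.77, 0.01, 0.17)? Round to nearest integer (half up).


R = 255 × (1-C) × (1-K) = 255 × 0.18 × 0.83 = 38.097 → 38
G = 255 × (1-M) × (1-K) = 255 × 0.23 × 0.83 = 48.6795 → 49
B = 255 × (1-Y) × (1-K) = 255 × 0.99 × 0.83 = 209.5335 → 210
= RGB(38, 49, 210)


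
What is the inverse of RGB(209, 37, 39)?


Invert: (255-R, 255-G, 255-B)
R: 255-209 = 46
G: 255-37 = 218
B: 255-39 = 216
= RGB(46, 218, 216)


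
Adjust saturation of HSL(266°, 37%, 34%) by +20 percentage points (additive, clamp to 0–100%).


Original S = 37%
Adjustment = +20 percentage points
New S = 37 + (20) = 57
Clamp to [0, 100] → 57
= HSL(266°, 57%, 34%)


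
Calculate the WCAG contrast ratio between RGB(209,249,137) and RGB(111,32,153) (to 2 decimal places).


Linearize each sRGB channel c=v/255: c/12.92 if c ≤ 0.04045 else ((c+0.055)/1.055)^2.4
L = 0.2126×R_lin + 0.7152×G_lin + 0.0722×B_lin
Color 1 (209,249,137):
  R=209: 209/255≈0.8196 > 0.04045 → ((0.8196+0.055)/1.055)^2.4 ≈ 0.63760
  G=249: 249/255≈0.9765 > 0.04045 → ((0.9765+0.055)/1.055)^2.4 ≈ 0.94731
  B=137: 137/255≈0.5373 > 0.04045 → ((0.5373+0.055)/1.055)^2.4 ≈ 0.25016
  L1 = 0.2126×0.63760 + 0.7152×0.94731 + 0.0722×0.25016 ≈ 0.83113
Color 2 (111,32,153):
  R=111: 111/255≈0.4353 > 0.04045 → ((0.4353+0.055)/1.055)^2.4 ≈ 0.15896
  G=32: 32/255≈0.1255 > 0.04045 → ((0.1255+0.055)/1.055)^2.4 ≈ 0.01444
  B=153: 153/255≈0.6000 > 0.04045 → ((0.6000+0.055)/1.055)^2.4 ≈ 0.31855
  L2 = 0.2126×0.15896 + 0.7152×0.01444 + 0.0722×0.31855 ≈ 0.06712
Lighter = 0.83113, Darker = 0.06712
Ratio = (L_lighter + 0.05) / (L_darker + 0.05)
Ratio = (0.83113 + 0.05) / (0.06712 + 0.05) = 0.88113 / 0.11712 ≈ 7.5230
Ratio ≈ 7.52:1


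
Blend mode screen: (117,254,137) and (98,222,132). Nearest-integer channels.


Screen: C = 255 - (255-A)×(255-B)/255, rounded to nearest integer
R: 255 - (255-117)×(255-98)/255 = 255 - 21666/255 ≈ 255 - 84.965 = 170.035 → 170
G: 255 - (255-254)×(255-222)/255 = 255 - 33/255 ≈ 255 - 0.129 = 254.871 → 255
B: 255 - (255-137)×(255-132)/255 = 255 - 14514/255 ≈ 255 - 56.918 = 198.082 → 198
= RGB(170, 255, 198)


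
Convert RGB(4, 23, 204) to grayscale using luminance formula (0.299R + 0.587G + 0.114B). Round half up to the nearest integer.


Gray = 0.299×R + 0.587×G + 0.114×B
Gray = 0.299×4 + 0.587×23 + 0.114×204
Gray = 1.196 + 13.501 + 23.256
Gray = 37.953 → round half up → 38
Gray = 38


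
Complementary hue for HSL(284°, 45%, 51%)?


Complement = opposite side of color wheel = hue + 180°
H' = (284 + 180) mod 360 = 104°
S and L unchanged.
= HSL(104°, 45%, 51%)


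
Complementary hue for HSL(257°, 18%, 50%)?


Complement = opposite side of color wheel = hue + 180°
H' = (257 + 180) mod 360 = 77°
S and L unchanged.
= HSL(77°, 18%, 50%)


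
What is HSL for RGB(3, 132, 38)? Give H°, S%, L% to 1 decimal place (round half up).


Normalize: R'=3/255≈0.0118, G'=132/255≈0.5176, B'=38/255≈0.1490
Max=132/255, Min=3/255, Δ=Max-Min=129/255
L = (Max+Min)/2 = (132+3)/510 = 135/510 = 0.26470… → L = 26.5%
L ≤ 0.5 → S = Δ/(Max+Min) = 129/(132+3) = 129/135 = 0.95555… → S = 95.6%
(the 1/255 factors cancel in S and H, so raw channel differences can be used)
Max is G' → H = 60 × ((B-R)/Δ + 2) = 60 × ((38-3)/129 + 2)
  35/129 + 2 = 0.2713… + 2 = 2.2713…
  H = 60 × 2.2713… = 136.279…° → H = 136.3°
= HSL(136.3°, 95.6%, 26.5%)


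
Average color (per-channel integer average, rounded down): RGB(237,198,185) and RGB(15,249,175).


Midpoint: each channel = ⌊(C₁+C₂)/2⌋
R: ⌊(237+15)/2⌋ = 126
G: ⌊(198+249)/2⌋ = 223
B: ⌊(185+175)/2⌋ = 180
= RGB(126, 223, 180)


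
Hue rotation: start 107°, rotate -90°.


New hue = (H + rotation) mod 360
New hue = (107 -90) mod 360
= 17 mod 360
= 17°


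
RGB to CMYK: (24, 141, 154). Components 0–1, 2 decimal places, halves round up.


R'=24/255≈0.0941, G'=141/255≈0.5529, B'=154/255≈0.6039
K = 1 - max(R',G',B') = 1 - 154/255 = 101/255 = 0.39607… → 0.40
(1-R'-K)/(1-K) simplifies to (max-R)/max with max = 154:
C = (154-24)/154 = 130/154 = 0.84415… → 0.84
M = (154-141)/154 = 13/154 = 0.08441… → 0.08
Y = (154-154)/154 = 0/154 = 0 → 0.00
= CMYK(0.84, 0.08, 0.00, 0.40)


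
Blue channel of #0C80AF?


Color: #0C80AF
R = 0C = 12
G = 80 = 128
B = AF = 175
Blue = 175


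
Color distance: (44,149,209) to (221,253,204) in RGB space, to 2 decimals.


d = √[(R₁-R₂)² + (G₁-G₂)² + (B₁-B₂)²]
d = √[(44-221)² + (149-253)² + (209-204)²]
d = √[31329 + 10816 + 25]
d = √42170
d ≈ 205.35


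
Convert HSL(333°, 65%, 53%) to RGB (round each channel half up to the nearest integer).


H=333°, S=0.65, L=0.53
C = (1-|2L-1|)×S = (1-|0.06|)×0.65 = 0.611
H' = H/60 = 333/60 ≈ 5.5500; X = C×(1-|H' mod 2 - 1|) = 0.27495
m = L - C/2 = 0.53 - 0.3055 = 0.2245
Sector ⌊H'⌋ = 5 → (R',G',B') = (0.611, 0.0, 0.27495)
RGB = ((R'+m)×255, (G'+m)×255, (B'+m)×255) = (213.0525, 57.2475, 127.35975)
Round half up → RGB(213, 57, 127)


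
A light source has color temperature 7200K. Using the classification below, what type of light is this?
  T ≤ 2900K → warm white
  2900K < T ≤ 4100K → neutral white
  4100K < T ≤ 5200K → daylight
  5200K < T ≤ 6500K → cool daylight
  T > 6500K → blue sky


Temperature: 7200K
7200K > 6500K → blue sky
Classification: blue sky


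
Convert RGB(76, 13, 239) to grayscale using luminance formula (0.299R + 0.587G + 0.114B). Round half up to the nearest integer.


Gray = 0.299×R + 0.587×G + 0.114×B
Gray = 0.299×76 + 0.587×13 + 0.114×239
Gray = 22.724 + 7.631 + 27.246
Gray = 57.601 → round half up → 58
Gray = 58


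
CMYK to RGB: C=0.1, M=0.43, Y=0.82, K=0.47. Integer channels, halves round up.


R = 255 × (1-C) × (1-K) = 255 × 0.90 × 0.53 = 121.635 → 122
G = 255 × (1-M) × (1-K) = 255 × 0.57 × 0.53 = 77.0355 → 77
B = 255 × (1-Y) × (1-K) = 255 × 0.18 × 0.53 = 24.327 → 24
= RGB(122, 77, 24)


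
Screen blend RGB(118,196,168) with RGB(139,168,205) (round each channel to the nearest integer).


Screen: C = 255 - (255-A)×(255-B)/255, rounded to nearest integer
R: 255 - (255-118)×(255-139)/255 = 255 - 15892/255 ≈ 255 - 62.322 = 192.678 → 193
G: 255 - (255-196)×(255-168)/255 = 255 - 5133/255 ≈ 255 - 20.129 = 234.871 → 235
B: 255 - (255-168)×(255-205)/255 = 255 - 4350/255 ≈ 255 - 17.059 = 237.941 → 238
= RGB(193, 235, 238)


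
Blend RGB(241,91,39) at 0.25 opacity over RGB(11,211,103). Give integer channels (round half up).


C = α×F + (1-α)×B, with 1-α = 0.75
R: 0.25×241 + 0.75×11 = 60.25 + 8.25 = 68.50 → 69
G: 0.25×91 + 0.75×211 = 22.75 + 158.25 = 181.00 → 181
B: 0.25×39 + 0.75×103 = 9.75 + 77.25 = 87.00 → 87
= RGB(69, 181, 87)


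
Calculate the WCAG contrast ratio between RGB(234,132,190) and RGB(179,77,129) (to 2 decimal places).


Linearize each sRGB channel c=v/255: c/12.92 if c ≤ 0.04045 else ((c+0.055)/1.055)^2.4
L = 0.2126×R_lin + 0.7152×G_lin + 0.0722×B_lin
Color 1 (234,132,190):
  R=234: 234/255≈0.9176 > 0.04045 → ((0.9176+0.055)/1.055)^2.4 ≈ 0.82279
  G=132: 132/255≈0.5176 > 0.04045 → ((0.5176+0.055)/1.055)^2.4 ≈ 0.23074
  B=190: 190/255≈0.7451 > 0.04045 → ((0.7451+0.055)/1.055)^2.4 ≈ 0.51492
  L1 = 0.2126×0.82279 + 0.7152×0.23074 + 0.0722×0.51492 ≈ 0.37713
Color 2 (179,77,129):
  R=179: 179/255≈0.7020 > 0.04045 → ((0.7020+0.055)/1.055)^2.4 ≈ 0.45079
  G=77: 77/255≈0.3020 > 0.04045 → ((0.3020+0.055)/1.055)^2.4 ≈ 0.07421
  B=129: 129/255≈0.5059 > 0.04045 → ((0.5059+0.055)/1.055)^2.4 ≈ 0.21953
  L2 = 0.2126×0.45079 + 0.7152×0.07421 + 0.0722×0.21953 ≈ 0.16476
Lighter = 0.37713, Darker = 0.16476
Ratio = (L_lighter + 0.05) / (L_darker + 0.05)
Ratio = (0.37713 + 0.05) / (0.16476 + 0.05) = 0.42713 / 0.21476 ≈ 1.9888
Ratio ≈ 1.99:1


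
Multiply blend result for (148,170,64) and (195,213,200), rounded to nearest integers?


Multiply: C = A×B/255, rounded to nearest integer
R: 148×195/255 = 28860/255 ≈ 113.176 → 113
G: 170×213/255 = 36210/255 ≈ 142.000 → 142
B: 64×200/255 = 12800/255 ≈ 50.196 → 50
= RGB(113, 142, 50)


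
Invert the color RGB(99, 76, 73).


Invert: (255-R, 255-G, 255-B)
R: 255-99 = 156
G: 255-76 = 179
B: 255-73 = 182
= RGB(156, 179, 182)


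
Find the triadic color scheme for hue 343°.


Triadic: equally spaced at 120° intervals
H1 = 343°
H2 = (343 + 120) mod 360 = 103°
H3 = (343 + 240) mod 360 = 223°
Triadic = 343°, 103°, 223°


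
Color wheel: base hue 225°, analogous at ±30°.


Base hue: 225°
Left analog: (225 - 30) mod 360 = 195°
Right analog: (225 + 30) mod 360 = 255°
Analogous hues = 195° and 255°


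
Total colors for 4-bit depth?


Colors = 2^bits = 2^4
= 16 colors


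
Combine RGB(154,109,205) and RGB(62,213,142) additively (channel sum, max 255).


Additive: each channel = min(255, C₁+C₂)
R: 154+62 = 216 → 216
G: 109+213 = 322 → 255
B: 205+142 = 347 → 255
= RGB(216, 255, 255)


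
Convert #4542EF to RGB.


45 → 69 (R)
42 → 66 (G)
EF → 239 (B)
= RGB(69, 66, 239)


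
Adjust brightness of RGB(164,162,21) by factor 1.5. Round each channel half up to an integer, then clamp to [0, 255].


Multiply each channel by 1.5, round half up, clamp to [0, 255]
R: 164×1.5 = 246
G: 162×1.5 = 243
B: 21×1.5 = 31.5 → round → 32
= RGB(246, 243, 32)


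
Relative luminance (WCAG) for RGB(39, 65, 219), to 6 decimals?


Linearize each channel (sRGB transfer function): c = v/255; c_lin = c/12.92 if c ≤ 0.04045, else ((c+0.055)/1.055)^2.4
  R: 39/255 ≈ 0.152941 > 0.04045 → ((0.152941+0.055)/1.055)^2.4 ≈ 0.020289
  G: 65/255 ≈ 0.254902 > 0.04045 → ((0.254902+0.055)/1.055)^2.4 ≈ 0.052861
  B: 219/255 ≈ 0.858824 > 0.04045 → ((0.858824+0.055)/1.055)^2.4 ≈ 0.708376
R_lin = 0.020289, G_lin = 0.052861, B_lin = 0.708376
L = 0.2126×R + 0.7152×G + 0.0722×B
L = 0.2126×0.020289 + 0.7152×0.052861 + 0.0722×0.708376
L ≈ 0.093264


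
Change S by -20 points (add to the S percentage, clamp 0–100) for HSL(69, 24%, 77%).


Original S = 24%
Adjustment = -20 percentage points
New S = 24 + (-20) = 4
Clamp to [0, 100] → 4
= HSL(69°, 4%, 77%)


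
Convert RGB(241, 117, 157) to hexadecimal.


R = 241 → F1 (hex)
G = 117 → 75 (hex)
B = 157 → 9D (hex)
Hex = #F1759D


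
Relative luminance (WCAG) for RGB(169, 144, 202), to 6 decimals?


Linearize each channel (sRGB transfer function): c = v/255; c_lin = c/12.92 if c ≤ 0.04045, else ((c+0.055)/1.055)^2.4
  R: 169/255 ≈ 0.662745 > 0.04045 → ((0.662745+0.055)/1.055)^2.4 ≈ 0.396755
  G: 144/255 ≈ 0.564706 > 0.04045 → ((0.564706+0.055)/1.055)^2.4 ≈ 0.278894
  B: 202/255 ≈ 0.792157 > 0.04045 → ((0.792157+0.055)/1.055)^2.4 ≈ 0.590619
R_lin = 0.396755, G_lin = 0.278894, B_lin = 0.590619
L = 0.2126×R + 0.7152×G + 0.0722×B
L = 0.2126×0.396755 + 0.7152×0.278894 + 0.0722×0.590619
L ≈ 0.326458


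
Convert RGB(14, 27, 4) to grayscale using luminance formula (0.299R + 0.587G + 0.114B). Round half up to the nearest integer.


Gray = 0.299×R + 0.587×G + 0.114×B
Gray = 0.299×14 + 0.587×27 + 0.114×4
Gray = 4.186 + 15.849 + 0.456
Gray = 20.491 → round half up → 20
Gray = 20


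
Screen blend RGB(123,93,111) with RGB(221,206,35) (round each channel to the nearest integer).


Screen: C = 255 - (255-A)×(255-B)/255, rounded to nearest integer
R: 255 - (255-123)×(255-221)/255 = 255 - 4488/255 ≈ 255 - 17.600 = 237.400 → 237
G: 255 - (255-93)×(255-206)/255 = 255 - 7938/255 ≈ 255 - 31.129 = 223.871 → 224
B: 255 - (255-111)×(255-35)/255 = 255 - 31680/255 ≈ 255 - 124.235 = 130.765 → 131
= RGB(237, 224, 131)


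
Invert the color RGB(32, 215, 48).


Invert: (255-R, 255-G, 255-B)
R: 255-32 = 223
G: 255-215 = 40
B: 255-48 = 207
= RGB(223, 40, 207)


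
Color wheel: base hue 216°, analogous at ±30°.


Base hue: 216°
Left analog: (216 - 30) mod 360 = 186°
Right analog: (216 + 30) mod 360 = 246°
Analogous hues = 186° and 246°


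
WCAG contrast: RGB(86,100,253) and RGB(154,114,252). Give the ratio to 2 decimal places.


Linearize each sRGB channel c=v/255: c/12.92 if c ≤ 0.04045 else ((c+0.055)/1.055)^2.4
L = 0.2126×R_lin + 0.7152×G_lin + 0.0722×B_lin
Color 1 (86,100,253):
  R=86: 86/255≈0.3373 > 0.04045 → ((0.3373+0.055)/1.055)^2.4 ≈ 0.09306
  G=100: 100/255≈0.3922 > 0.04045 → ((0.3922+0.055)/1.055)^2.4 ≈ 0.12744
  B=253: 253/255≈0.9922 > 0.04045 → ((0.9922+0.055)/1.055)^2.4 ≈ 0.98225
  L1 = 0.2126×0.09306 + 0.7152×0.12744 + 0.0722×0.98225 ≈ 0.18185
Color 2 (154,114,252):
  R=154: 154/255≈0.6039 > 0.04045 → ((0.6039+0.055)/1.055)^2.4 ≈ 0.32314
  G=114: 114/255≈0.4471 > 0.04045 → ((0.4471+0.055)/1.055)^2.4 ≈ 0.16827
  B=252: 252/255≈0.9882 > 0.04045 → ((0.9882+0.055)/1.055)^2.4 ≈ 0.97345
  L2 = 0.2126×0.32314 + 0.7152×0.16827 + 0.0722×0.97345 ≈ 0.25933
Lighter = 0.25933, Darker = 0.18185
Ratio = (L_lighter + 0.05) / (L_darker + 0.05)
Ratio = (0.25933 + 0.05) / (0.18185 + 0.05) = 0.30933 / 0.23185 ≈ 1.3342
Ratio ≈ 1.33:1


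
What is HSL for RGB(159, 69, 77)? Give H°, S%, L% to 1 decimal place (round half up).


Normalize: R'=159/255≈0.6235, G'=69/255≈0.2706, B'=77/255≈0.3020
Max=159/255, Min=69/255, Δ=Max-Min=90/255
L = (Max+Min)/2 = (159+69)/510 = 228/510 = 0.44705… → L = 44.7%
L ≤ 0.5 → S = Δ/(Max+Min) = 90/(159+69) = 90/228 = 0.39473… → S = 39.5%
(the 1/255 factors cancel in S and H, so raw channel differences can be used)
Max is R' → H = 60 × (((G-B)/Δ) mod 6) = 60 × (((69-77)/90) mod 6)
  (-8)/90 = -0.0888…; negative, so add 6 → 5.9111…
  H = 60 × 5.9111… = 354.666…° → H = 354.7°
= HSL(354.7°, 39.5%, 44.7%)


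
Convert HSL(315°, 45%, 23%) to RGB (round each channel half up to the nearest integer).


H=315°, S=0.45, L=0.23
C = (1-|2L-1|)×S = (1-|-0.54|)×0.45 = 0.207
H' = H/60 = 315/60 ≈ 5.2500; X = C×(1-|H' mod 2 - 1|) = 0.15525
m = L - C/2 = 0.23 - 0.1035 = 0.1265
Sector ⌊H'⌋ = 5 → (R',G',B') = (0.207, 0.0, 0.15525)
RGB = ((R'+m)×255, (G'+m)×255, (B'+m)×255) = (85.0425, 32.2575, 71.84625)
Round half up → RGB(85, 32, 72)


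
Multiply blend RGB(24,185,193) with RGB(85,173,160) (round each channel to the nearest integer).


Multiply: C = A×B/255, rounded to nearest integer
R: 24×85/255 = 2040/255 ≈ 8.000 → 8
G: 185×173/255 = 32005/255 ≈ 125.510 → 126
B: 193×160/255 = 30880/255 ≈ 121.098 → 121
= RGB(8, 126, 121)


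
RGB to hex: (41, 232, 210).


R = 41 → 29 (hex)
G = 232 → E8 (hex)
B = 210 → D2 (hex)
Hex = #29E8D2


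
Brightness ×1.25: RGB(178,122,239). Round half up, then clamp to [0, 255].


Multiply each channel by 1.25, round half up, clamp to [0, 255]
R: 178×1.25 = 222.5 → round → 223
G: 122×1.25 = 152.5 → round → 153
B: 239×1.25 = 298.75 → round → 299 → clamp → 255
= RGB(223, 153, 255)


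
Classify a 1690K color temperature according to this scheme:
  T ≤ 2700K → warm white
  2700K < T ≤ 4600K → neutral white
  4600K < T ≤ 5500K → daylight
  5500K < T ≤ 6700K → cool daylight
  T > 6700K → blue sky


Temperature: 1690K
1690K ≤ 2700K → warm white
Classification: warm white


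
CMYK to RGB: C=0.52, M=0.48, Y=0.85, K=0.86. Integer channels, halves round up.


R = 255 × (1-C) × (1-K) = 255 × 0.48 × 0.14 = 17.136 → 17
G = 255 × (1-M) × (1-K) = 255 × 0.52 × 0.14 = 18.564 → 19
B = 255 × (1-Y) × (1-K) = 255 × 0.15 × 0.14 = 5.355 → 5
= RGB(17, 19, 5)


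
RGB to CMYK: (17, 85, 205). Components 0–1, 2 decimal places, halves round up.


R'=17/255≈0.0667, G'=85/255≈0.3333, B'=205/255≈0.8039
K = 1 - max(R',G',B') = 1 - 205/255 = 50/255 = 0.19607… → 0.20
(1-R'-K)/(1-K) simplifies to (max-R)/max with max = 205:
C = (205-17)/205 = 188/205 = 0.91707… → 0.92
M = (205-85)/205 = 120/205 = 0.58536… → 0.59
Y = (205-205)/205 = 0/205 = 0 → 0.00
= CMYK(0.92, 0.59, 0.00, 0.20)


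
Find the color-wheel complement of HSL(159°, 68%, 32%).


Complement = opposite side of color wheel = hue + 180°
H' = (159 + 180) mod 360 = 339°
S and L unchanged.
= HSL(339°, 68%, 32%)


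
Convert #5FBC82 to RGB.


5F → 95 (R)
BC → 188 (G)
82 → 130 (B)
= RGB(95, 188, 130)


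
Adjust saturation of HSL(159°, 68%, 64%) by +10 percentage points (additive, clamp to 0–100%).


Original S = 68%
Adjustment = +10 percentage points
New S = 68 + (10) = 78
Clamp to [0, 100] → 78
= HSL(159°, 78%, 64%)


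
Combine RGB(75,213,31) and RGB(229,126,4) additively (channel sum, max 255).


Additive: each channel = min(255, C₁+C₂)
R: 75+229 = 304 → 255
G: 213+126 = 339 → 255
B: 31+4 = 35 → 35
= RGB(255, 255, 35)


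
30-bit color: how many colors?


Colors = 2^bits = 2^30
= 1,073,741,824 colors


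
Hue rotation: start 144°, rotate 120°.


New hue = (H + rotation) mod 360
New hue = (144 + 120) mod 360
= 264 mod 360
= 264°


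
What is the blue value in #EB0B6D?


Color: #EB0B6D
R = EB = 235
G = 0B = 11
B = 6D = 109
Blue = 109


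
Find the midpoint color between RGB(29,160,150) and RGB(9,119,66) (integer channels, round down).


Midpoint: each channel = ⌊(C₁+C₂)/2⌋
R: ⌊(29+9)/2⌋ = 19
G: ⌊(160+119)/2⌋ = 139
B: ⌊(150+66)/2⌋ = 108
= RGB(19, 139, 108)


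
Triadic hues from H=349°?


Triadic: equally spaced at 120° intervals
H1 = 349°
H2 = (349 + 120) mod 360 = 109°
H3 = (349 + 240) mod 360 = 229°
Triadic = 349°, 109°, 229°


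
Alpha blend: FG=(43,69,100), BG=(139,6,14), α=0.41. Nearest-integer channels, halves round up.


C = α×F + (1-α)×B, with 1-α = 0.59
R: 0.41×43 + 0.59×139 = 17.63 + 82.01 = 99.64 → 100
G: 0.41×69 + 0.59×6 = 28.29 + 3.54 = 31.83 → 32
B: 0.41×100 + 0.59×14 = 41.00 + 8.26 = 49.26 → 49
= RGB(100, 32, 49)


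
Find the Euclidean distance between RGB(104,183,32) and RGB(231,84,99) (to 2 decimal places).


d = √[(R₁-R₂)² + (G₁-G₂)² + (B₁-B₂)²]
d = √[(104-231)² + (183-84)² + (32-99)²]
d = √[16129 + 9801 + 4489]
d = √30419
d ≈ 174.41


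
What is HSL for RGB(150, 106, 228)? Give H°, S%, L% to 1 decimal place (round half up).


Normalize: R'=150/255≈0.5882, G'=106/255≈0.4157, B'=228/255≈0.8941
Max=228/255, Min=106/255, Δ=Max-Min=122/255
L = (Max+Min)/2 = (228+106)/510 = 334/510 = 0.65490… → L = 65.5%
L > 0.5 → S = Δ/(2-Max-Min) = 122/(510-228-106) = 122/176 = 0.69318… → S = 69.3%
(the 1/255 factors cancel in S and H, so raw channel differences can be used)
Max is B' → H = 60 × ((R-G)/Δ + 4) = 60 × ((150-106)/122 + 4)
  44/122 + 4 = 0.3606… + 4 = 4.3606…
  H = 60 × 4.3606… = 261.639…° → H = 261.6°
= HSL(261.6°, 69.3%, 65.5%)


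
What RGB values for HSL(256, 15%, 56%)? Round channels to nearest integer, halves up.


H=256°, S=0.15, L=0.56
C = (1-|2L-1|)×S = (1-|0.12|)×0.15 = 0.132
H' = H/60 = 256/60 ≈ 4.2667; X = C×(1-|H' mod 2 - 1|) = 0.0352
m = L - C/2 = 0.56 - 0.066 = 0.494
Sector ⌊H'⌋ = 4 → (R',G',B') = (0.0352, 0.0, 0.132)
RGB = ((R'+m)×255, (G'+m)×255, (B'+m)×255) = (134.946, 125.97, 159.63)
Round half up → RGB(135, 126, 160)


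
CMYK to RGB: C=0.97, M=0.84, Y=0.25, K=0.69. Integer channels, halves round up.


R = 255 × (1-C) × (1-K) = 255 × 0.03 × 0.31 = 2.3715 → 2
G = 255 × (1-M) × (1-K) = 255 × 0.16 × 0.31 = 12.648 → 13
B = 255 × (1-Y) × (1-K) = 255 × 0.75 × 0.31 = 59.2875 → 59
= RGB(2, 13, 59)


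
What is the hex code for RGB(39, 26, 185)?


R = 39 → 27 (hex)
G = 26 → 1A (hex)
B = 185 → B9 (hex)
Hex = #271AB9


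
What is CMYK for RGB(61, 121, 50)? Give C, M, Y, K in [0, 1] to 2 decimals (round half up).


R'=61/255≈0.2392, G'=121/255≈0.4745, B'=50/255≈0.1961
K = 1 - max(R',G',B') = 1 - 121/255 = 134/255 = 0.52549… → 0.53
(1-R'-K)/(1-K) simplifies to (max-R)/max with max = 121:
C = (121-61)/121 = 60/121 = 0.49586… → 0.50
M = (121-121)/121 = 0/121 = 0 → 0.00
Y = (121-50)/121 = 71/121 = 0.58677… → 0.59
= CMYK(0.50, 0.00, 0.59, 0.53)


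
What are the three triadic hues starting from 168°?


Triadic: equally spaced at 120° intervals
H1 = 168°
H2 = (168 + 120) mod 360 = 288°
H3 = (168 + 240) mod 360 = 48°
Triadic = 168°, 288°, 48°


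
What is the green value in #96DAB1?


Color: #96DAB1
R = 96 = 150
G = DA = 218
B = B1 = 177
Green = 218


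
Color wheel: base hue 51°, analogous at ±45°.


Base hue: 51°
Left analog: (51 - 45) mod 360 = 6°
Right analog: (51 + 45) mod 360 = 96°
Analogous hues = 6° and 96°


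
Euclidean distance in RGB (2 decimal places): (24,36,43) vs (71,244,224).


d = √[(R₁-R₂)² + (G₁-G₂)² + (B₁-B₂)²]
d = √[(24-71)² + (36-244)² + (43-224)²]
d = √[2209 + 43264 + 32761]
d = √78234
d ≈ 279.70


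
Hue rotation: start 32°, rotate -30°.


New hue = (H + rotation) mod 360
New hue = (32 -30) mod 360
= 2 mod 360
= 2°


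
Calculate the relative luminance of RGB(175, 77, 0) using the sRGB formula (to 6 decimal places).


Linearize each channel (sRGB transfer function): c = v/255; c_lin = c/12.92 if c ≤ 0.04045, else ((c+0.055)/1.055)^2.4
  R: 175/255 ≈ 0.686275 > 0.04045 → ((0.686275+0.055)/1.055)^2.4 ≈ 0.428690
  G: 77/255 ≈ 0.301961 > 0.04045 → ((0.301961+0.055)/1.055)^2.4 ≈ 0.074214
  B: 0/255 ≈ 0.000000 ≤ 0.04045 → 0.000000/12.92 ≈ 0.000000
R_lin = 0.428690, G_lin = 0.074214, B_lin = 0.000000
L = 0.2126×R + 0.7152×G + 0.0722×B
L = 0.2126×0.428690 + 0.7152×0.074214 + 0.0722×0.000000
L ≈ 0.144217


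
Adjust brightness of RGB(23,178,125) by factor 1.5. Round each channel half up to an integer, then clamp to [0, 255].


Multiply each channel by 1.5, round half up, clamp to [0, 255]
R: 23×1.5 = 34.5 → round → 35
G: 178×1.5 = 267 → clamp → 255
B: 125×1.5 = 187.5 → round → 188
= RGB(35, 255, 188)


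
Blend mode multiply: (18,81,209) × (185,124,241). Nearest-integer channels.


Multiply: C = A×B/255, rounded to nearest integer
R: 18×185/255 = 3330/255 ≈ 13.059 → 13
G: 81×124/255 = 10044/255 ≈ 39.388 → 39
B: 209×241/255 = 50369/255 ≈ 197.525 → 198
= RGB(13, 39, 198)


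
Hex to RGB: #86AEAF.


86 → 134 (R)
AE → 174 (G)
AF → 175 (B)
= RGB(134, 174, 175)


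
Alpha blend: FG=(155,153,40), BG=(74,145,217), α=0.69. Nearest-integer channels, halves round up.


C = α×F + (1-α)×B, with 1-α = 0.31
R: 0.69×155 + 0.31×74 = 106.95 + 22.94 = 129.89 → 130
G: 0.69×153 + 0.31×145 = 105.57 + 44.95 = 150.52 → 151
B: 0.69×40 + 0.31×217 = 27.60 + 67.27 = 94.87 → 95
= RGB(130, 151, 95)


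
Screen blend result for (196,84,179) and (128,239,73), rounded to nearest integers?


Screen: C = 255 - (255-A)×(255-B)/255, rounded to nearest integer
R: 255 - (255-196)×(255-128)/255 = 255 - 7493/255 ≈ 255 - 29.384 = 225.616 → 226
G: 255 - (255-84)×(255-239)/255 = 255 - 2736/255 ≈ 255 - 10.729 = 244.271 → 244
B: 255 - (255-179)×(255-73)/255 = 255 - 13832/255 ≈ 255 - 54.243 = 200.757 → 201
= RGB(226, 244, 201)


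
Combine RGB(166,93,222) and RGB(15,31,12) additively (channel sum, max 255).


Additive: each channel = min(255, C₁+C₂)
R: 166+15 = 181 → 181
G: 93+31 = 124 → 124
B: 222+12 = 234 → 234
= RGB(181, 124, 234)


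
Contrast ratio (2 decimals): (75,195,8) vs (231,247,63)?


Linearize each sRGB channel c=v/255: c/12.92 if c ≤ 0.04045 else ((c+0.055)/1.055)^2.4
L = 0.2126×R_lin + 0.7152×G_lin + 0.0722×B_lin
Color 1 (75,195,8):
  R=75: 75/255≈0.2941 > 0.04045 → ((0.2941+0.055)/1.055)^2.4 ≈ 0.07036
  G=195: 195/255≈0.7647 > 0.04045 → ((0.7647+0.055)/1.055)^2.4 ≈ 0.54572
  B=8: 8/255≈0.0314 ≤ 0.04045 → 0.0314/12.92 ≈ 0.00243
  L1 = 0.2126×0.07036 + 0.7152×0.54572 + 0.0722×0.00243 ≈ 0.40544
Color 2 (231,247,63):
  R=231: 231/255≈0.9059 > 0.04045 → ((0.9059+0.055)/1.055)^2.4 ≈ 0.79910
  G=247: 247/255≈0.9686 > 0.04045 → ((0.9686+0.055)/1.055)^2.4 ≈ 0.93011
  B=63: 63/255≈0.2471 > 0.04045 → ((0.2471+0.055)/1.055)^2.4 ≈ 0.04971
  L2 = 0.2126×0.79910 + 0.7152×0.93011 + 0.0722×0.04971 ≈ 0.83869
Lighter = 0.83869, Darker = 0.40544
Ratio = (L_lighter + 0.05) / (L_darker + 0.05)
Ratio = (0.83869 + 0.05) / (0.40544 + 0.05) = 0.88869 / 0.45544 ≈ 1.9513
Ratio ≈ 1.95:1


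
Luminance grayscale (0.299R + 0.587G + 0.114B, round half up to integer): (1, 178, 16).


Gray = 0.299×R + 0.587×G + 0.114×B
Gray = 0.299×1 + 0.587×178 + 0.114×16
Gray = 0.299 + 104.486 + 1.824
Gray = 106.609 → round half up → 107
Gray = 107


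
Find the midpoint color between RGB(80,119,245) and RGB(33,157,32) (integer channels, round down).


Midpoint: each channel = ⌊(C₁+C₂)/2⌋
R: ⌊(80+33)/2⌋ = 56
G: ⌊(119+157)/2⌋ = 138
B: ⌊(245+32)/2⌋ = 138
= RGB(56, 138, 138)


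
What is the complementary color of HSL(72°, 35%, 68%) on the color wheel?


Complement = opposite side of color wheel = hue + 180°
H' = (72 + 180) mod 360 = 252°
S and L unchanged.
= HSL(252°, 35%, 68%)


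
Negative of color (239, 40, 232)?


Invert: (255-R, 255-G, 255-B)
R: 255-239 = 16
G: 255-40 = 215
B: 255-232 = 23
= RGB(16, 215, 23)


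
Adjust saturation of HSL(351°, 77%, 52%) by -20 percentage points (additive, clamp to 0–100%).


Original S = 77%
Adjustment = -20 percentage points
New S = 77 + (-20) = 57
Clamp to [0, 100] → 57
= HSL(351°, 57%, 52%)


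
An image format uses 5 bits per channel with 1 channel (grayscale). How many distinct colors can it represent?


Total bits = 5 bits/channel × 1 channels = 5 bits
Distinct colors = 2^5
= 32 colors


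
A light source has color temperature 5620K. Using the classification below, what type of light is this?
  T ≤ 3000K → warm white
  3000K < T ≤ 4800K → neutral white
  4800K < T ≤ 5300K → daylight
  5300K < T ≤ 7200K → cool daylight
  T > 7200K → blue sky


Temperature: 5620K
5300K < 5620K ≤ 7200K → cool daylight
Classification: cool daylight


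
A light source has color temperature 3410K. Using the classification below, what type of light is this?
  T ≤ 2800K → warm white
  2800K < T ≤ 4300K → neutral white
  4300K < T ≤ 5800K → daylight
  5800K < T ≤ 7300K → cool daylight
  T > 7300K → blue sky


Temperature: 3410K
2800K < 3410K ≤ 4300K → neutral white
Classification: neutral white


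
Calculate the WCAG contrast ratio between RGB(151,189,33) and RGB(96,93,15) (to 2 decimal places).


Linearize each sRGB channel c=v/255: c/12.92 if c ≤ 0.04045 else ((c+0.055)/1.055)^2.4
L = 0.2126×R_lin + 0.7152×G_lin + 0.0722×B_lin
Color 1 (151,189,33):
  R=151: 151/255≈0.5922 > 0.04045 → ((0.5922+0.055)/1.055)^2.4 ≈ 0.30947
  G=189: 189/255≈0.7412 > 0.04045 → ((0.7412+0.055)/1.055)^2.4 ≈ 0.50888
  B=33: 33/255≈0.1294 > 0.04045 → ((0.1294+0.055)/1.055)^2.4 ≈ 0.01521
  L1 = 0.2126×0.30947 + 0.7152×0.50888 + 0.0722×0.01521 ≈ 0.43084
Color 2 (96,93,15):
  R=96: 96/255≈0.3765 > 0.04045 → ((0.3765+0.055)/1.055)^2.4 ≈ 0.11697
  G=93: 93/255≈0.3647 > 0.04045 → ((0.3647+0.055)/1.055)^2.4 ≈ 0.10946
  B=15: 15/255≈0.0588 > 0.04045 → ((0.0588+0.055)/1.055)^2.4 ≈ 0.00478
  L2 = 0.2126×0.11697 + 0.7152×0.10946 + 0.0722×0.00478 ≈ 0.10350
Lighter = 0.43084, Darker = 0.10350
Ratio = (L_lighter + 0.05) / (L_darker + 0.05)
Ratio = (0.43084 + 0.05) / (0.10350 + 0.05) = 0.48084 / 0.15350 ≈ 3.1325
Ratio ≈ 3.13:1


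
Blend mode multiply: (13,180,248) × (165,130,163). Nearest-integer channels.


Multiply: C = A×B/255, rounded to nearest integer
R: 13×165/255 = 2145/255 ≈ 8.412 → 8
G: 180×130/255 = 23400/255 ≈ 91.765 → 92
B: 248×163/255 = 40424/255 ≈ 158.525 → 159
= RGB(8, 92, 159)


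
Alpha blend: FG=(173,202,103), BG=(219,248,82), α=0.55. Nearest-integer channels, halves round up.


C = α×F + (1-α)×B, with 1-α = 0.45
R: 0.55×173 + 0.45×219 = 95.15 + 98.55 = 193.70 → 194
G: 0.55×202 + 0.45×248 = 111.10 + 111.60 = 222.70 → 223
B: 0.55×103 + 0.45×82 = 56.65 + 36.90 = 93.55 → 94
= RGB(194, 223, 94)


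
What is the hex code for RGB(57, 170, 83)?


R = 57 → 39 (hex)
G = 170 → AA (hex)
B = 83 → 53 (hex)
Hex = #39AA53


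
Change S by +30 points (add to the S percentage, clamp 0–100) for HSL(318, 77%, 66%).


Original S = 77%
Adjustment = +30 percentage points
New S = 77 + (30) = 107
Clamp to [0, 100] → 100
= HSL(318°, 100%, 66%)


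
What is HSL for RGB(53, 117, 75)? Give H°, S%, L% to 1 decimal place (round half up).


Normalize: R'=53/255≈0.2078, G'=117/255≈0.4588, B'=75/255≈0.2941
Max=117/255, Min=53/255, Δ=Max-Min=64/255
L = (Max+Min)/2 = (117+53)/510 = 170/510 = 0.33333… → L = 33.3%
L ≤ 0.5 → S = Δ/(Max+Min) = 64/(117+53) = 64/170 = 0.37647… → S = 37.6%
(the 1/255 factors cancel in S and H, so raw channel differences can be used)
Max is G' → H = 60 × ((B-R)/Δ + 2) = 60 × ((75-53)/64 + 2)
  22/64 + 2 = 0.3437… + 2 = 2.3437…
  H = 60 × 2.3437… = 140.625° → H = 140.6°
= HSL(140.6°, 37.6%, 33.3%)


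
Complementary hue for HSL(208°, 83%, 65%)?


Complement = opposite side of color wheel = hue + 180°
H' = (208 + 180) mod 360 = 28°
S and L unchanged.
= HSL(28°, 83%, 65%)


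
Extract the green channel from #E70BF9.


Color: #E70BF9
R = E7 = 231
G = 0B = 11
B = F9 = 249
Green = 11


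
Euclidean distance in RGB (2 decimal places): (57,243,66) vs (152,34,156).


d = √[(R₁-R₂)² + (G₁-G₂)² + (B₁-B₂)²]
d = √[(57-152)² + (243-34)² + (66-156)²]
d = √[9025 + 43681 + 8100]
d = √60806
d ≈ 246.59


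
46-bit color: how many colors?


Colors = 2^bits = 2^46
= 70,368,744,177,664 colors


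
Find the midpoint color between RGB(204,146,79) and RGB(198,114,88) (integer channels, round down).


Midpoint: each channel = ⌊(C₁+C₂)/2⌋
R: ⌊(204+198)/2⌋ = 201
G: ⌊(146+114)/2⌋ = 130
B: ⌊(79+88)/2⌋ = 83
= RGB(201, 130, 83)


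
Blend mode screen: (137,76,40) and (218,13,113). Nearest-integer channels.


Screen: C = 255 - (255-A)×(255-B)/255, rounded to nearest integer
R: 255 - (255-137)×(255-218)/255 = 255 - 4366/255 ≈ 255 - 17.122 = 237.878 → 238
G: 255 - (255-76)×(255-13)/255 = 255 - 43318/255 ≈ 255 - 169.875 = 85.125 → 85
B: 255 - (255-40)×(255-113)/255 = 255 - 30530/255 ≈ 255 - 119.725 = 135.275 → 135
= RGB(238, 85, 135)


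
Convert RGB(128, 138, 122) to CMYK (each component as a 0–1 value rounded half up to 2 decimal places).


R'=128/255≈0.5020, G'=138/255≈0.5412, B'=122/255≈0.4784
K = 1 - max(R',G',B') = 1 - 138/255 = 117/255 = 0.45882… → 0.46
(1-R'-K)/(1-K) simplifies to (max-R)/max with max = 138:
C = (138-128)/138 = 10/138 = 0.07246… → 0.07
M = (138-138)/138 = 0/138 = 0 → 0.00
Y = (138-122)/138 = 16/138 = 0.11594… → 0.12
= CMYK(0.07, 0.00, 0.12, 0.46)


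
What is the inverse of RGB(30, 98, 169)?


Invert: (255-R, 255-G, 255-B)
R: 255-30 = 225
G: 255-98 = 157
B: 255-169 = 86
= RGB(225, 157, 86)


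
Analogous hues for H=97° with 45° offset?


Base hue: 97°
Left analog: (97 - 45) mod 360 = 52°
Right analog: (97 + 45) mod 360 = 142°
Analogous hues = 52° and 142°


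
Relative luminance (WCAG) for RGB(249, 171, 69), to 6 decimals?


Linearize each channel (sRGB transfer function): c = v/255; c_lin = c/12.92 if c ≤ 0.04045, else ((c+0.055)/1.055)^2.4
  R: 249/255 ≈ 0.976471 > 0.04045 → ((0.976471+0.055)/1.055)^2.4 ≈ 0.947307
  G: 171/255 ≈ 0.670588 > 0.04045 → ((0.670588+0.055)/1.055)^2.4 ≈ 0.407240
  B: 69/255 ≈ 0.270588 > 0.04045 → ((0.270588+0.055)/1.055)^2.4 ≈ 0.059511
R_lin = 0.947307, G_lin = 0.407240, B_lin = 0.059511
L = 0.2126×R + 0.7152×G + 0.0722×B
L = 0.2126×0.947307 + 0.7152×0.407240 + 0.0722×0.059511
L ≈ 0.496952


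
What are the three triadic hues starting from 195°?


Triadic: equally spaced at 120° intervals
H1 = 195°
H2 = (195 + 120) mod 360 = 315°
H3 = (195 + 240) mod 360 = 75°
Triadic = 195°, 315°, 75°


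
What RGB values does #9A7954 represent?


9A → 154 (R)
79 → 121 (G)
54 → 84 (B)
= RGB(154, 121, 84)


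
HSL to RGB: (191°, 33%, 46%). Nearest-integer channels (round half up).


H=191°, S=0.33, L=0.46
C = (1-|2L-1|)×S = (1-|-0.08|)×0.33 = 0.3036
H' = H/60 = 191/60 ≈ 3.1833; X = C×(1-|H' mod 2 - 1|) = 0.24794
m = L - C/2 = 0.46 - 0.1518 = 0.3082
Sector ⌊H'⌋ = 3 → (R',G',B') = (0.0, 0.24794, 0.3036)
RGB = ((R'+m)×255, (G'+m)×255, (B'+m)×255) = (78.591, 141.8157, 156.009)
Round half up → RGB(79, 142, 156)


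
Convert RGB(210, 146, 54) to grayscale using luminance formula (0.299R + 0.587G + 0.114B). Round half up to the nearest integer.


Gray = 0.299×R + 0.587×G + 0.114×B
Gray = 0.299×210 + 0.587×146 + 0.114×54
Gray = 62.790 + 85.702 + 6.156
Gray = 154.648 → round half up → 155
Gray = 155


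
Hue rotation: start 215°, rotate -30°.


New hue = (H + rotation) mod 360
New hue = (215 -30) mod 360
= 185 mod 360
= 185°


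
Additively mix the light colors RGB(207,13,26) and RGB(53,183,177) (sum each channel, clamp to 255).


Additive: each channel = min(255, C₁+C₂)
R: 207+53 = 260 → 255
G: 13+183 = 196 → 196
B: 26+177 = 203 → 203
= RGB(255, 196, 203)


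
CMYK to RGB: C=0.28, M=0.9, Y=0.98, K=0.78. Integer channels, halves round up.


R = 255 × (1-C) × (1-K) = 255 × 0.72 × 0.22 = 40.392 → 40
G = 255 × (1-M) × (1-K) = 255 × 0.10 × 0.22 = 5.61 → 6
B = 255 × (1-Y) × (1-K) = 255 × 0.02 × 0.22 = 1.122 → 1
= RGB(40, 6, 1)


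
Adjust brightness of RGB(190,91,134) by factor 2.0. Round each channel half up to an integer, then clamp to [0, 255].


Multiply each channel by 2.0, round half up, clamp to [0, 255]
R: 190×2.0 = 380 → clamp → 255
G: 91×2.0 = 182
B: 134×2.0 = 268 → clamp → 255
= RGB(255, 182, 255)


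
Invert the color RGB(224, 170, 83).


Invert: (255-R, 255-G, 255-B)
R: 255-224 = 31
G: 255-170 = 85
B: 255-83 = 172
= RGB(31, 85, 172)


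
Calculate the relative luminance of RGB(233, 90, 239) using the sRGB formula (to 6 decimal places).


Linearize each channel (sRGB transfer function): c = v/255; c_lin = c/12.92 if c ≤ 0.04045, else ((c+0.055)/1.055)^2.4
  R: 233/255 ≈ 0.913725 > 0.04045 → ((0.913725+0.055)/1.055)^2.4 ≈ 0.814847
  G: 90/255 ≈ 0.352941 > 0.04045 → ((0.352941+0.055)/1.055)^2.4 ≈ 0.102242
  B: 239/255 ≈ 0.937255 > 0.04045 → ((0.937255+0.055)/1.055)^2.4 ≈ 0.863157
R_lin = 0.814847, G_lin = 0.102242, B_lin = 0.863157
L = 0.2126×R + 0.7152×G + 0.0722×B
L = 0.2126×0.814847 + 0.7152×0.102242 + 0.0722×0.863157
L ≈ 0.308680
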